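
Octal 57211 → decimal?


Positional values:
Position 0: 1 × 8^0 = 1
Position 1: 1 × 8^1 = 8
Position 2: 2 × 8^2 = 128
Position 3: 7 × 8^3 = 3584
Position 4: 5 × 8^4 = 20480
Sum = 1 + 8 + 128 + 3584 + 20480
= 24201


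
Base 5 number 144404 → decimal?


Positional values (base 5):
  4 × 5^0 = 4 × 1 = 4
  0 × 5^1 = 0 × 5 = 0
  4 × 5^2 = 4 × 25 = 100
  4 × 5^3 = 4 × 125 = 500
  4 × 5^4 = 4 × 625 = 2500
  1 × 5^5 = 1 × 3125 = 3125
Sum = 4 + 0 + 100 + 500 + 2500 + 3125
= 6229


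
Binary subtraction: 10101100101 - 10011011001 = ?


Align and subtract column by column (LSB to MSB, borrowing when needed):
  10101100101
- 10011011001
  -----------
  col 0: (1 - 0 borrow-in) - 1 → 1 - 1 = 0, borrow out 0
  col 1: (0 - 0 borrow-in) - 0 → 0 - 0 = 0, borrow out 0
  col 2: (1 - 0 borrow-in) - 0 → 1 - 0 = 1, borrow out 0
  col 3: (0 - 0 borrow-in) - 1 → borrow from next column: (0+2) - 1 = 1, borrow out 1
  col 4: (0 - 1 borrow-in) - 1 → borrow from next column: (-1+2) - 1 = 0, borrow out 1
  col 5: (1 - 1 borrow-in) - 0 → 0 - 0 = 0, borrow out 0
  col 6: (1 - 0 borrow-in) - 1 → 1 - 1 = 0, borrow out 0
  col 7: (0 - 0 borrow-in) - 1 → borrow from next column: (0+2) - 1 = 1, borrow out 1
  col 8: (1 - 1 borrow-in) - 0 → 0 - 0 = 0, borrow out 0
  col 9: (0 - 0 borrow-in) - 0 → 0 - 0 = 0, borrow out 0
  col 10: (1 - 0 borrow-in) - 1 → 1 - 1 = 0, borrow out 0
Reading bits MSB→LSB: 00010001100
Strip leading zeros: 10001100
= 10001100


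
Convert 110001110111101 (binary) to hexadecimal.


Group into 4-bit nibbles: 0110001110111101
  0110 = 6
  0011 = 3
  1011 = B
  1101 = D
= 0x63BD


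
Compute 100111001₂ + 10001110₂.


Align and add column by column (LSB to MSB, carry propagating):
  0100111001
+ 0010001110
  ----------
  col 0: 1 + 0 + 0 (carry in) = 1 → bit 1, carry out 0
  col 1: 0 + 1 + 0 (carry in) = 1 → bit 1, carry out 0
  col 2: 0 + 1 + 0 (carry in) = 1 → bit 1, carry out 0
  col 3: 1 + 1 + 0 (carry in) = 2 → bit 0, carry out 1
  col 4: 1 + 0 + 1 (carry in) = 2 → bit 0, carry out 1
  col 5: 1 + 0 + 1 (carry in) = 2 → bit 0, carry out 1
  col 6: 0 + 0 + 1 (carry in) = 1 → bit 1, carry out 0
  col 7: 0 + 1 + 0 (carry in) = 1 → bit 1, carry out 0
  col 8: 1 + 0 + 0 (carry in) = 1 → bit 1, carry out 0
  col 9: 0 + 0 + 0 (carry in) = 0 → bit 0, carry out 0
Reading bits MSB→LSB: 0111000111
Strip leading zeros: 111000111
= 111000111


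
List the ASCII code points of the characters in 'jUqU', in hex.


String: 'jUqU'  (4 characters)
Per-character ASCII lookup:
  'j': lowercase starts at 97: 'j' = 97 + 9 = 106 → 0x6A
  'U': uppercase starts at 65: 'U' = 65 + 20 = 85 → 0x55
  'q': lowercase starts at 97: 'q' = 97 + 16 = 113 → 0x71
  'U': uppercase starts at 65: 'U' = 65 + 20 = 85 → 0x55
= 0x6A 0x55 0x71 0x55


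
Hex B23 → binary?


Each hex digit → 4 binary bits:
  B = 1011
  2 = 0010
  3 = 0011
Concatenate: 1011 0010 0011
= 101100100011


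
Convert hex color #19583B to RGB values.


Hex: #19583B
R = 19₁₆ = 25
G = 58₁₆ = 88
B = 3B₁₆ = 59
= RGB(25, 88, 59)


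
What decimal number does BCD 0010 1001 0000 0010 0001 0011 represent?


Each 4-bit group → digit:
  0010 → 2
  1001 → 9
  0000 → 0
  0010 → 2
  0001 → 1
  0011 → 3
= 290213


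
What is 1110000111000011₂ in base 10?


Positional values:
Bit 0: 1 × 2^0 = 1
Bit 1: 1 × 2^1 = 2
Bit 6: 1 × 2^6 = 64
Bit 7: 1 × 2^7 = 128
Bit 8: 1 × 2^8 = 256
Bit 13: 1 × 2^13 = 8192
Bit 14: 1 × 2^14 = 16384
Bit 15: 1 × 2^15 = 32768
Sum = 1 + 2 + 64 + 128 + 256 + 8192 + 16384 + 32768
= 57795


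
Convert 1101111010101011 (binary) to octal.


Group into 3-bit groups: 001101111010101011
  001 = 1
  101 = 5
  111 = 7
  010 = 2
  101 = 5
  011 = 3
= 0o157253


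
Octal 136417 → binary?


Each octal digit → 3 binary bits:
  1 = 001
  3 = 011
  6 = 110
  4 = 100
  1 = 001
  7 = 111
Concatenate: 001 011 110 100 001 111
= 001011110100001111


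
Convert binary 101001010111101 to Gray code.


Binary: 101001010111101
Gray code: G = B XOR (B >> 1)
B >> 1 = 010100101011110
101001010111101 XOR 010100101011110:
  1 XOR 0 = 1
  0 XOR 1 = 1
  1 XOR 0 = 1
  0 XOR 1 = 1
  0 XOR 0 = 0
  1 XOR 0 = 1
  0 XOR 1 = 1
  1 XOR 0 = 1
  0 XOR 1 = 1
  1 XOR 0 = 1
  1 XOR 1 = 0
  1 XOR 1 = 0
  1 XOR 1 = 0
  0 XOR 1 = 1
  1 XOR 0 = 1
= 111101111100011


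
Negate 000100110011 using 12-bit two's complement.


Original: 000100110011
Step 1 - Invert all bits: 111011001100
Step 2 - Add 1: 111011001100 + 1
= 111011001101 (represents -307)


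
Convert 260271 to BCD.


Each digit → 4-bit binary:
  2 → 0010
  6 → 0110
  0 → 0000
  2 → 0010
  7 → 0111
  1 → 0001
= 0010 0110 0000 0010 0111 0001


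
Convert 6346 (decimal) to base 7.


Divide by 7 repeatedly:
6346 ÷ 7 = 906 remainder 4
906 ÷ 7 = 129 remainder 3
129 ÷ 7 = 18 remainder 3
18 ÷ 7 = 2 remainder 4
2 ÷ 7 = 0 remainder 2
Reading remainders bottom-up:
= 24334


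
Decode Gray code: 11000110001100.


Gray code: 11000110001100
MSB stays the same: 1
Each subsequent bit = prev_binary XOR current_gray:
  B[1] = 1 XOR 1 = 0
  B[2] = 0 XOR 0 = 0
  B[3] = 0 XOR 0 = 0
  B[4] = 0 XOR 0 = 0
  B[5] = 0 XOR 1 = 1
  B[6] = 1 XOR 1 = 0
  B[7] = 0 XOR 0 = 0
  B[8] = 0 XOR 0 = 0
  B[9] = 0 XOR 0 = 0
  B[10] = 0 XOR 1 = 1
  B[11] = 1 XOR 1 = 0
  B[12] = 0 XOR 0 = 0
  B[13] = 0 XOR 0 = 0
= 10000100001000 (8456 decimal)


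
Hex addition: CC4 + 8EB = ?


Align and add column by column (LSB to MSB, each column mod 16 with carry):
  0CC4
+ 08EB
  ----
  col 0: 4(4) + B(11) + 0 (carry in) = 15 → F(15), carry out 0
  col 1: C(12) + E(14) + 0 (carry in) = 26 → A(10), carry out 1
  col 2: C(12) + 8(8) + 1 (carry in) = 21 → 5(5), carry out 1
  col 3: 0(0) + 0(0) + 1 (carry in) = 1 → 1(1), carry out 0
Reading digits MSB→LSB: 15AF
Strip leading zeros: 15AF
= 0x15AF


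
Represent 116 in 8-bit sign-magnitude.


Sign bit: 0 (positive)
Magnitude: 116 = 1110100
= 01110100


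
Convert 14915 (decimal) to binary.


Divide by 2 repeatedly:
14915 ÷ 2 = 7457 remainder 1
7457 ÷ 2 = 3728 remainder 1
3728 ÷ 2 = 1864 remainder 0
1864 ÷ 2 = 932 remainder 0
932 ÷ 2 = 466 remainder 0
466 ÷ 2 = 233 remainder 0
233 ÷ 2 = 116 remainder 1
116 ÷ 2 = 58 remainder 0
58 ÷ 2 = 29 remainder 0
29 ÷ 2 = 14 remainder 1
14 ÷ 2 = 7 remainder 0
7 ÷ 2 = 3 remainder 1
3 ÷ 2 = 1 remainder 1
1 ÷ 2 = 0 remainder 1
Reading remainders bottom-up:
= 11101001000011


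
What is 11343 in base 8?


Divide by 8 repeatedly:
11343 ÷ 8 = 1417 remainder 7
1417 ÷ 8 = 177 remainder 1
177 ÷ 8 = 22 remainder 1
22 ÷ 8 = 2 remainder 6
2 ÷ 8 = 0 remainder 2
Reading remainders bottom-up:
= 0o26117


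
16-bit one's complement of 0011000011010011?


Original: 0011000011010011
Invert all bits:
  bit 0: 0 → 1
  bit 1: 0 → 1
  bit 2: 1 → 0
  bit 3: 1 → 0
  bit 4: 0 → 1
  bit 5: 0 → 1
  bit 6: 0 → 1
  bit 7: 0 → 1
  bit 8: 1 → 0
  bit 9: 1 → 0
  bit 10: 0 → 1
  bit 11: 1 → 0
  bit 12: 0 → 1
  bit 13: 0 → 1
  bit 14: 1 → 0
  bit 15: 1 → 0
= 1100111100101100


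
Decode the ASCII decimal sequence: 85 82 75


Codes (decimal): 85 82 75
Per-code ASCII lookup:
  85  (range 65-90: uppercase, 85 - 65 = 20) → 'U'
  82  (range 65-90: uppercase, 82 - 65 = 17) → 'R'
  75  (range 65-90: uppercase, 75 - 65 = 10) → 'K'
= 'URK'


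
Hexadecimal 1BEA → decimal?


Positional values:
Position 0: A × 16^0 = 10 × 1 = 10
Position 1: E × 16^1 = 14 × 16 = 224
Position 2: B × 16^2 = 11 × 256 = 2816
Position 3: 1 × 16^3 = 1 × 4096 = 4096
Sum = 10 + 224 + 2816 + 4096
= 7146


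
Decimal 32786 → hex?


Divide by 16 repeatedly:
32786 ÷ 16 = 2049 remainder 2 (2)
2049 ÷ 16 = 128 remainder 1 (1)
128 ÷ 16 = 8 remainder 0 (0)
8 ÷ 16 = 0 remainder 8 (8)
Reading remainders bottom-up:
= 0x8012


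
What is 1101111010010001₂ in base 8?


Group into 3-bit groups: 001101111010010001
  001 = 1
  101 = 5
  111 = 7
  010 = 2
  010 = 2
  001 = 1
= 0o157221


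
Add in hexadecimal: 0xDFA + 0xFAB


Align and add column by column (LSB to MSB, each column mod 16 with carry):
  0DFA
+ 0FAB
  ----
  col 0: A(10) + B(11) + 0 (carry in) = 21 → 5(5), carry out 1
  col 1: F(15) + A(10) + 1 (carry in) = 26 → A(10), carry out 1
  col 2: D(13) + F(15) + 1 (carry in) = 29 → D(13), carry out 1
  col 3: 0(0) + 0(0) + 1 (carry in) = 1 → 1(1), carry out 0
Reading digits MSB→LSB: 1DA5
Strip leading zeros: 1DA5
= 0x1DA5


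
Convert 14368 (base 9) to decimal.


Positional values (base 9):
  8 × 9^0 = 8 × 1 = 8
  6 × 9^1 = 6 × 9 = 54
  3 × 9^2 = 3 × 81 = 243
  4 × 9^3 = 4 × 729 = 2916
  1 × 9^4 = 1 × 6561 = 6561
Sum = 8 + 54 + 243 + 2916 + 6561
= 9782


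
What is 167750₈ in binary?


Each octal digit → 3 binary bits:
  1 = 001
  6 = 110
  7 = 111
  7 = 111
  5 = 101
  0 = 000
Concatenate: 001 110 111 111 101 000
= 001110111111101000


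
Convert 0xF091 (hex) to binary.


Each hex digit → 4 binary bits:
  F = 1111
  0 = 0000
  9 = 1001
  1 = 0001
Concatenate: 1111 0000 1001 0001
= 1111000010010001


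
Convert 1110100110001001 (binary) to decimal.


Positional values:
Bit 0: 1 × 2^0 = 1
Bit 3: 1 × 2^3 = 8
Bit 7: 1 × 2^7 = 128
Bit 8: 1 × 2^8 = 256
Bit 11: 1 × 2^11 = 2048
Bit 13: 1 × 2^13 = 8192
Bit 14: 1 × 2^14 = 16384
Bit 15: 1 × 2^15 = 32768
Sum = 1 + 8 + 128 + 256 + 2048 + 8192 + 16384 + 32768
= 59785


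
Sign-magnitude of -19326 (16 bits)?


Sign bit: 1 (negative)
Magnitude: 19326 = 100101101111110
= 1100101101111110


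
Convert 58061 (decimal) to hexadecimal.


Divide by 16 repeatedly:
58061 ÷ 16 = 3628 remainder 13 (D)
3628 ÷ 16 = 226 remainder 12 (C)
226 ÷ 16 = 14 remainder 2 (2)
14 ÷ 16 = 0 remainder 14 (E)
Reading remainders bottom-up:
= 0xE2CD


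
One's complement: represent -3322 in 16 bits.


Original: 0000110011111010
Invert all bits:
  bit 0: 0 → 1
  bit 1: 0 → 1
  bit 2: 0 → 1
  bit 3: 0 → 1
  bit 4: 1 → 0
  bit 5: 1 → 0
  bit 6: 0 → 1
  bit 7: 0 → 1
  bit 8: 1 → 0
  bit 9: 1 → 0
  bit 10: 1 → 0
  bit 11: 1 → 0
  bit 12: 1 → 0
  bit 13: 0 → 1
  bit 14: 1 → 0
  bit 15: 0 → 1
= 1111001100000101


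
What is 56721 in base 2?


Divide by 2 repeatedly:
56721 ÷ 2 = 28360 remainder 1
28360 ÷ 2 = 14180 remainder 0
14180 ÷ 2 = 7090 remainder 0
7090 ÷ 2 = 3545 remainder 0
3545 ÷ 2 = 1772 remainder 1
1772 ÷ 2 = 886 remainder 0
886 ÷ 2 = 443 remainder 0
443 ÷ 2 = 221 remainder 1
221 ÷ 2 = 110 remainder 1
110 ÷ 2 = 55 remainder 0
55 ÷ 2 = 27 remainder 1
27 ÷ 2 = 13 remainder 1
13 ÷ 2 = 6 remainder 1
6 ÷ 2 = 3 remainder 0
3 ÷ 2 = 1 remainder 1
1 ÷ 2 = 0 remainder 1
Reading remainders bottom-up:
= 1101110110010001


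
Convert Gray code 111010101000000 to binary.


Gray code: 111010101000000
MSB stays the same: 1
Each subsequent bit = prev_binary XOR current_gray:
  B[1] = 1 XOR 1 = 0
  B[2] = 0 XOR 1 = 1
  B[3] = 1 XOR 0 = 1
  B[4] = 1 XOR 1 = 0
  B[5] = 0 XOR 0 = 0
  B[6] = 0 XOR 1 = 1
  B[7] = 1 XOR 0 = 1
  B[8] = 1 XOR 1 = 0
  B[9] = 0 XOR 0 = 0
  B[10] = 0 XOR 0 = 0
  B[11] = 0 XOR 0 = 0
  B[12] = 0 XOR 0 = 0
  B[13] = 0 XOR 0 = 0
  B[14] = 0 XOR 0 = 0
= 101100110000000 (22912 decimal)


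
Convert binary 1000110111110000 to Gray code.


Binary: 1000110111110000
Gray code: G = B XOR (B >> 1)
B >> 1 = 0100011011111000
1000110111110000 XOR 0100011011111000:
  1 XOR 0 = 1
  0 XOR 1 = 1
  0 XOR 0 = 0
  0 XOR 0 = 0
  1 XOR 0 = 1
  1 XOR 1 = 0
  0 XOR 1 = 1
  1 XOR 0 = 1
  1 XOR 1 = 0
  1 XOR 1 = 0
  1 XOR 1 = 0
  1 XOR 1 = 0
  0 XOR 1 = 1
  0 XOR 0 = 0
  0 XOR 0 = 0
  0 XOR 0 = 0
= 1100101100001000


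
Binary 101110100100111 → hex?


Group into 4-bit nibbles: 0101110100100111
  0101 = 5
  1101 = D
  0010 = 2
  0111 = 7
= 0x5D27


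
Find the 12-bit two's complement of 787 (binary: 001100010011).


Original: 001100010011
Step 1 - Invert all bits: 110011101100
Step 2 - Add 1: 110011101100 + 1
= 110011101101 (represents -787)


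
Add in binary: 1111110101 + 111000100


Align and add column by column (LSB to MSB, carry propagating):
  01111110101
+ 00111000100
  -----------
  col 0: 1 + 0 + 0 (carry in) = 1 → bit 1, carry out 0
  col 1: 0 + 0 + 0 (carry in) = 0 → bit 0, carry out 0
  col 2: 1 + 1 + 0 (carry in) = 2 → bit 0, carry out 1
  col 3: 0 + 0 + 1 (carry in) = 1 → bit 1, carry out 0
  col 4: 1 + 0 + 0 (carry in) = 1 → bit 1, carry out 0
  col 5: 1 + 0 + 0 (carry in) = 1 → bit 1, carry out 0
  col 6: 1 + 1 + 0 (carry in) = 2 → bit 0, carry out 1
  col 7: 1 + 1 + 1 (carry in) = 3 → bit 1, carry out 1
  col 8: 1 + 1 + 1 (carry in) = 3 → bit 1, carry out 1
  col 9: 1 + 0 + 1 (carry in) = 2 → bit 0, carry out 1
  col 10: 0 + 0 + 1 (carry in) = 1 → bit 1, carry out 0
Reading bits MSB→LSB: 10110111001
Strip leading zeros: 10110111001
= 10110111001


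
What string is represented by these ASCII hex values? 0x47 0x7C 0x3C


Codes (hex): 0x47 0x7C 0x3C
Per-code ASCII lookup:
  0x47 = 71  (range 65-90: uppercase, 71 - 65 = 6) → 'G'
  0x7C = 124  (special character) → '|'
  0x3C = 60  (special character) → '<'
= 'G|<'


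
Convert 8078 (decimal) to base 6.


Divide by 6 repeatedly:
8078 ÷ 6 = 1346 remainder 2
1346 ÷ 6 = 224 remainder 2
224 ÷ 6 = 37 remainder 2
37 ÷ 6 = 6 remainder 1
6 ÷ 6 = 1 remainder 0
1 ÷ 6 = 0 remainder 1
Reading remainders bottom-up:
= 101222


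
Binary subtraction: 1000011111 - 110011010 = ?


Align and subtract column by column (LSB to MSB, borrowing when needed):
  1000011111
- 0110011010
  ----------
  col 0: (1 - 0 borrow-in) - 0 → 1 - 0 = 1, borrow out 0
  col 1: (1 - 0 borrow-in) - 1 → 1 - 1 = 0, borrow out 0
  col 2: (1 - 0 borrow-in) - 0 → 1 - 0 = 1, borrow out 0
  col 3: (1 - 0 borrow-in) - 1 → 1 - 1 = 0, borrow out 0
  col 4: (1 - 0 borrow-in) - 1 → 1 - 1 = 0, borrow out 0
  col 5: (0 - 0 borrow-in) - 0 → 0 - 0 = 0, borrow out 0
  col 6: (0 - 0 borrow-in) - 0 → 0 - 0 = 0, borrow out 0
  col 7: (0 - 0 borrow-in) - 1 → borrow from next column: (0+2) - 1 = 1, borrow out 1
  col 8: (0 - 1 borrow-in) - 1 → borrow from next column: (-1+2) - 1 = 0, borrow out 1
  col 9: (1 - 1 borrow-in) - 0 → 0 - 0 = 0, borrow out 0
Reading bits MSB→LSB: 0010000101
Strip leading zeros: 10000101
= 10000101


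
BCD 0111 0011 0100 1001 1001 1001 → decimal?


Each 4-bit group → digit:
  0111 → 7
  0011 → 3
  0100 → 4
  1001 → 9
  1001 → 9
  1001 → 9
= 734999


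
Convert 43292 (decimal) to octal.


Divide by 8 repeatedly:
43292 ÷ 8 = 5411 remainder 4
5411 ÷ 8 = 676 remainder 3
676 ÷ 8 = 84 remainder 4
84 ÷ 8 = 10 remainder 4
10 ÷ 8 = 1 remainder 2
1 ÷ 8 = 0 remainder 1
Reading remainders bottom-up:
= 0o124434


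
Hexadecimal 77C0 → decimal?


Positional values:
Position 0: 0 × 16^0 = 0 × 1 = 0
Position 1: C × 16^1 = 12 × 16 = 192
Position 2: 7 × 16^2 = 7 × 256 = 1792
Position 3: 7 × 16^3 = 7 × 4096 = 28672
Sum = 0 + 192 + 1792 + 28672
= 30656


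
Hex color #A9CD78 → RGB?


Hex: #A9CD78
R = A9₁₆ = 169
G = CD₁₆ = 205
B = 78₁₆ = 120
= RGB(169, 205, 120)


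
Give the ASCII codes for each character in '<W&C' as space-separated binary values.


String: '<W&C'  (4 characters)
Per-character ASCII lookup:
  '<': special character: '<' = 60 → 111100
  'W': uppercase starts at 65: 'W' = 65 + 22 = 87 → 1010111
  '&': special character: '&' = 38 → 100110
  'C': uppercase starts at 65: 'C' = 65 + 2 = 67 → 1000011
= 111100 1010111 100110 1000011


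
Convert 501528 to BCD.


Each digit → 4-bit binary:
  5 → 0101
  0 → 0000
  1 → 0001
  5 → 0101
  2 → 0010
  8 → 1000
= 0101 0000 0001 0101 0010 1000


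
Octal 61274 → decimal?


Positional values:
Position 0: 4 × 8^0 = 4
Position 1: 7 × 8^1 = 56
Position 2: 2 × 8^2 = 128
Position 3: 1 × 8^3 = 512
Position 4: 6 × 8^4 = 24576
Sum = 4 + 56 + 128 + 512 + 24576
= 25276


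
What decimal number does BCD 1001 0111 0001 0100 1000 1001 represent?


Each 4-bit group → digit:
  1001 → 9
  0111 → 7
  0001 → 1
  0100 → 4
  1000 → 8
  1001 → 9
= 971489


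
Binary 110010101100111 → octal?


Group into 3-bit groups: 110010101100111
  110 = 6
  010 = 2
  101 = 5
  100 = 4
  111 = 7
= 0o62547


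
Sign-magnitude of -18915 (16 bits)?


Sign bit: 1 (negative)
Magnitude: 18915 = 100100111100011
= 1100100111100011


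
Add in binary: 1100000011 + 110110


Align and add column by column (LSB to MSB, carry propagating):
  01100000011
+ 00000110110
  -----------
  col 0: 1 + 0 + 0 (carry in) = 1 → bit 1, carry out 0
  col 1: 1 + 1 + 0 (carry in) = 2 → bit 0, carry out 1
  col 2: 0 + 1 + 1 (carry in) = 2 → bit 0, carry out 1
  col 3: 0 + 0 + 1 (carry in) = 1 → bit 1, carry out 0
  col 4: 0 + 1 + 0 (carry in) = 1 → bit 1, carry out 0
  col 5: 0 + 1 + 0 (carry in) = 1 → bit 1, carry out 0
  col 6: 0 + 0 + 0 (carry in) = 0 → bit 0, carry out 0
  col 7: 0 + 0 + 0 (carry in) = 0 → bit 0, carry out 0
  col 8: 1 + 0 + 0 (carry in) = 1 → bit 1, carry out 0
  col 9: 1 + 0 + 0 (carry in) = 1 → bit 1, carry out 0
  col 10: 0 + 0 + 0 (carry in) = 0 → bit 0, carry out 0
Reading bits MSB→LSB: 01100111001
Strip leading zeros: 1100111001
= 1100111001


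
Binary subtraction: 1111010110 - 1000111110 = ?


Align and subtract column by column (LSB to MSB, borrowing when needed):
  1111010110
- 1000111110
  ----------
  col 0: (0 - 0 borrow-in) - 0 → 0 - 0 = 0, borrow out 0
  col 1: (1 - 0 borrow-in) - 1 → 1 - 1 = 0, borrow out 0
  col 2: (1 - 0 borrow-in) - 1 → 1 - 1 = 0, borrow out 0
  col 3: (0 - 0 borrow-in) - 1 → borrow from next column: (0+2) - 1 = 1, borrow out 1
  col 4: (1 - 1 borrow-in) - 1 → borrow from next column: (0+2) - 1 = 1, borrow out 1
  col 5: (0 - 1 borrow-in) - 1 → borrow from next column: (-1+2) - 1 = 0, borrow out 1
  col 6: (1 - 1 borrow-in) - 0 → 0 - 0 = 0, borrow out 0
  col 7: (1 - 0 borrow-in) - 0 → 1 - 0 = 1, borrow out 0
  col 8: (1 - 0 borrow-in) - 0 → 1 - 0 = 1, borrow out 0
  col 9: (1 - 0 borrow-in) - 1 → 1 - 1 = 0, borrow out 0
Reading bits MSB→LSB: 0110011000
Strip leading zeros: 110011000
= 110011000


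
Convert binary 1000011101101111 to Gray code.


Binary: 1000011101101111
Gray code: G = B XOR (B >> 1)
B >> 1 = 0100001110110111
1000011101101111 XOR 0100001110110111:
  1 XOR 0 = 1
  0 XOR 1 = 1
  0 XOR 0 = 0
  0 XOR 0 = 0
  0 XOR 0 = 0
  1 XOR 0 = 1
  1 XOR 1 = 0
  1 XOR 1 = 0
  0 XOR 1 = 1
  1 XOR 0 = 1
  1 XOR 1 = 0
  0 XOR 1 = 1
  1 XOR 0 = 1
  1 XOR 1 = 0
  1 XOR 1 = 0
  1 XOR 1 = 0
= 1100010011011000


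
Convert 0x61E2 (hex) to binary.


Each hex digit → 4 binary bits:
  6 = 0110
  1 = 0001
  E = 1110
  2 = 0010
Concatenate: 0110 0001 1110 0010
= 0110000111100010


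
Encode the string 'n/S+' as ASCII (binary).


String: 'n/S+'  (4 characters)
Per-character ASCII lookup:
  'n': lowercase starts at 97: 'n' = 97 + 13 = 110 → 1101110
  '/': special character: '/' = 47 → 101111
  'S': uppercase starts at 65: 'S' = 65 + 18 = 83 → 1010011
  '+': special character: '+' = 43 → 101011
= 1101110 101111 1010011 101011


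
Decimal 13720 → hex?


Divide by 16 repeatedly:
13720 ÷ 16 = 857 remainder 8 (8)
857 ÷ 16 = 53 remainder 9 (9)
53 ÷ 16 = 3 remainder 5 (5)
3 ÷ 16 = 0 remainder 3 (3)
Reading remainders bottom-up:
= 0x3598


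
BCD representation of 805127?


Each digit → 4-bit binary:
  8 → 1000
  0 → 0000
  5 → 0101
  1 → 0001
  2 → 0010
  7 → 0111
= 1000 0000 0101 0001 0010 0111


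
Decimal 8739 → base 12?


Divide by 12 repeatedly:
8739 ÷ 12 = 728 remainder 3
728 ÷ 12 = 60 remainder 8
60 ÷ 12 = 5 remainder 0
5 ÷ 12 = 0 remainder 5
Reading remainders bottom-up:
= 5083


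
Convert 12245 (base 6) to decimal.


Positional values (base 6):
  5 × 6^0 = 5 × 1 = 5
  4 × 6^1 = 4 × 6 = 24
  2 × 6^2 = 2 × 36 = 72
  2 × 6^3 = 2 × 216 = 432
  1 × 6^4 = 1 × 1296 = 1296
Sum = 5 + 24 + 72 + 432 + 1296
= 1829


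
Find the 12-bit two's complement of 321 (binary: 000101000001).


Original: 000101000001
Step 1 - Invert all bits: 111010111110
Step 2 - Add 1: 111010111110 + 1
= 111010111111 (represents -321)


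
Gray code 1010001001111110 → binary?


Gray code: 1010001001111110
MSB stays the same: 1
Each subsequent bit = prev_binary XOR current_gray:
  B[1] = 1 XOR 0 = 1
  B[2] = 1 XOR 1 = 0
  B[3] = 0 XOR 0 = 0
  B[4] = 0 XOR 0 = 0
  B[5] = 0 XOR 0 = 0
  B[6] = 0 XOR 1 = 1
  B[7] = 1 XOR 0 = 1
  B[8] = 1 XOR 0 = 1
  B[9] = 1 XOR 1 = 0
  B[10] = 0 XOR 1 = 1
  B[11] = 1 XOR 1 = 0
  B[12] = 0 XOR 1 = 1
  B[13] = 1 XOR 1 = 0
  B[14] = 0 XOR 1 = 1
  B[15] = 1 XOR 0 = 1
= 1100001110101011 (50091 decimal)


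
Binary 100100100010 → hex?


Group into 4-bit nibbles: 100100100010
  1001 = 9
  0010 = 2
  0010 = 2
= 0x922


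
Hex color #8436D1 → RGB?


Hex: #8436D1
R = 84₁₆ = 132
G = 36₁₆ = 54
B = D1₁₆ = 209
= RGB(132, 54, 209)


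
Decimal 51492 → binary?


Divide by 2 repeatedly:
51492 ÷ 2 = 25746 remainder 0
25746 ÷ 2 = 12873 remainder 0
12873 ÷ 2 = 6436 remainder 1
6436 ÷ 2 = 3218 remainder 0
3218 ÷ 2 = 1609 remainder 0
1609 ÷ 2 = 804 remainder 1
804 ÷ 2 = 402 remainder 0
402 ÷ 2 = 201 remainder 0
201 ÷ 2 = 100 remainder 1
100 ÷ 2 = 50 remainder 0
50 ÷ 2 = 25 remainder 0
25 ÷ 2 = 12 remainder 1
12 ÷ 2 = 6 remainder 0
6 ÷ 2 = 3 remainder 0
3 ÷ 2 = 1 remainder 1
1 ÷ 2 = 0 remainder 1
Reading remainders bottom-up:
= 1100100100100100


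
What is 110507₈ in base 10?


Positional values:
Position 0: 7 × 8^0 = 7
Position 1: 0 × 8^1 = 0
Position 2: 5 × 8^2 = 320
Position 3: 0 × 8^3 = 0
Position 4: 1 × 8^4 = 4096
Position 5: 1 × 8^5 = 32768
Sum = 7 + 0 + 320 + 0 + 4096 + 32768
= 37191


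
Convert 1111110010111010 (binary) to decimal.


Positional values:
Bit 1: 1 × 2^1 = 2
Bit 3: 1 × 2^3 = 8
Bit 4: 1 × 2^4 = 16
Bit 5: 1 × 2^5 = 32
Bit 7: 1 × 2^7 = 128
Bit 10: 1 × 2^10 = 1024
Bit 11: 1 × 2^11 = 2048
Bit 12: 1 × 2^12 = 4096
Bit 13: 1 × 2^13 = 8192
Bit 14: 1 × 2^14 = 16384
Bit 15: 1 × 2^15 = 32768
Sum = 2 + 8 + 16 + 32 + 128 + 1024 + 2048 + 4096 + 8192 + 16384 + 32768
= 64698


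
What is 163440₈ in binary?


Each octal digit → 3 binary bits:
  1 = 001
  6 = 110
  3 = 011
  4 = 100
  4 = 100
  0 = 000
Concatenate: 001 110 011 100 100 000
= 001110011100100000


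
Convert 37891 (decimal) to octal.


Divide by 8 repeatedly:
37891 ÷ 8 = 4736 remainder 3
4736 ÷ 8 = 592 remainder 0
592 ÷ 8 = 74 remainder 0
74 ÷ 8 = 9 remainder 2
9 ÷ 8 = 1 remainder 1
1 ÷ 8 = 0 remainder 1
Reading remainders bottom-up:
= 0o112003


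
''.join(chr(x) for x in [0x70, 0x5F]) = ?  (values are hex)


Codes (hex): 0x70 0x5F
Per-code ASCII lookup:
  0x70 = 112  (range 97-122: lowercase, 112 - 97 = 15) → 'p'
  0x5F = 95  (special character) → '_'
= 'p_'


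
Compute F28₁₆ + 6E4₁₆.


Align and add column by column (LSB to MSB, each column mod 16 with carry):
  0F28
+ 06E4
  ----
  col 0: 8(8) + 4(4) + 0 (carry in) = 12 → C(12), carry out 0
  col 1: 2(2) + E(14) + 0 (carry in) = 16 → 0(0), carry out 1
  col 2: F(15) + 6(6) + 1 (carry in) = 22 → 6(6), carry out 1
  col 3: 0(0) + 0(0) + 1 (carry in) = 1 → 1(1), carry out 0
Reading digits MSB→LSB: 160C
Strip leading zeros: 160C
= 0x160C


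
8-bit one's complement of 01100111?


Original: 01100111
Invert all bits:
  bit 0: 0 → 1
  bit 1: 1 → 0
  bit 2: 1 → 0
  bit 3: 0 → 1
  bit 4: 0 → 1
  bit 5: 1 → 0
  bit 6: 1 → 0
  bit 7: 1 → 0
= 10011000


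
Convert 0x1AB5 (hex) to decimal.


Positional values:
Position 0: 5 × 16^0 = 5 × 1 = 5
Position 1: B × 16^1 = 11 × 16 = 176
Position 2: A × 16^2 = 10 × 256 = 2560
Position 3: 1 × 16^3 = 1 × 4096 = 4096
Sum = 5 + 176 + 2560 + 4096
= 6837


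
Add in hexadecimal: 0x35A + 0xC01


Align and add column by column (LSB to MSB, each column mod 16 with carry):
  035A
+ 0C01
  ----
  col 0: A(10) + 1(1) + 0 (carry in) = 11 → B(11), carry out 0
  col 1: 5(5) + 0(0) + 0 (carry in) = 5 → 5(5), carry out 0
  col 2: 3(3) + C(12) + 0 (carry in) = 15 → F(15), carry out 0
  col 3: 0(0) + 0(0) + 0 (carry in) = 0 → 0(0), carry out 0
Reading digits MSB→LSB: 0F5B
Strip leading zeros: F5B
= 0xF5B


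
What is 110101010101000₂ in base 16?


Group into 4-bit nibbles: 0110101010101000
  0110 = 6
  1010 = A
  1010 = A
  1000 = 8
= 0x6AA8


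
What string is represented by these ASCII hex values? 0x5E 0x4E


Codes (hex): 0x5E 0x4E
Per-code ASCII lookup:
  0x5E = 94  (special character) → '^'
  0x4E = 78  (range 65-90: uppercase, 78 - 65 = 13) → 'N'
= '^N'


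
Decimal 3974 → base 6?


Divide by 6 repeatedly:
3974 ÷ 6 = 662 remainder 2
662 ÷ 6 = 110 remainder 2
110 ÷ 6 = 18 remainder 2
18 ÷ 6 = 3 remainder 0
3 ÷ 6 = 0 remainder 3
Reading remainders bottom-up:
= 30222


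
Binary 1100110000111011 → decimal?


Positional values:
Bit 0: 1 × 2^0 = 1
Bit 1: 1 × 2^1 = 2
Bit 3: 1 × 2^3 = 8
Bit 4: 1 × 2^4 = 16
Bit 5: 1 × 2^5 = 32
Bit 10: 1 × 2^10 = 1024
Bit 11: 1 × 2^11 = 2048
Bit 14: 1 × 2^14 = 16384
Bit 15: 1 × 2^15 = 32768
Sum = 1 + 2 + 8 + 16 + 32 + 1024 + 2048 + 16384 + 32768
= 52283


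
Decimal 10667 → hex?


Divide by 16 repeatedly:
10667 ÷ 16 = 666 remainder 11 (B)
666 ÷ 16 = 41 remainder 10 (A)
41 ÷ 16 = 2 remainder 9 (9)
2 ÷ 16 = 0 remainder 2 (2)
Reading remainders bottom-up:
= 0x29AB


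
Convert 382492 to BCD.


Each digit → 4-bit binary:
  3 → 0011
  8 → 1000
  2 → 0010
  4 → 0100
  9 → 1001
  2 → 0010
= 0011 1000 0010 0100 1001 0010


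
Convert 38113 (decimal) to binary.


Divide by 2 repeatedly:
38113 ÷ 2 = 19056 remainder 1
19056 ÷ 2 = 9528 remainder 0
9528 ÷ 2 = 4764 remainder 0
4764 ÷ 2 = 2382 remainder 0
2382 ÷ 2 = 1191 remainder 0
1191 ÷ 2 = 595 remainder 1
595 ÷ 2 = 297 remainder 1
297 ÷ 2 = 148 remainder 1
148 ÷ 2 = 74 remainder 0
74 ÷ 2 = 37 remainder 0
37 ÷ 2 = 18 remainder 1
18 ÷ 2 = 9 remainder 0
9 ÷ 2 = 4 remainder 1
4 ÷ 2 = 2 remainder 0
2 ÷ 2 = 1 remainder 0
1 ÷ 2 = 0 remainder 1
Reading remainders bottom-up:
= 1001010011100001


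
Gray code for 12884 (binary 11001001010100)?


Binary: 11001001010100
Gray code: G = B XOR (B >> 1)
B >> 1 = 01100100101010
11001001010100 XOR 01100100101010:
  1 XOR 0 = 1
  1 XOR 1 = 0
  0 XOR 1 = 1
  0 XOR 0 = 0
  1 XOR 0 = 1
  0 XOR 1 = 1
  0 XOR 0 = 0
  1 XOR 0 = 1
  0 XOR 1 = 1
  1 XOR 0 = 1
  0 XOR 1 = 1
  1 XOR 0 = 1
  0 XOR 1 = 1
  0 XOR 0 = 0
= 10101101111110


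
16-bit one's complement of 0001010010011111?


Original: 0001010010011111
Invert all bits:
  bit 0: 0 → 1
  bit 1: 0 → 1
  bit 2: 0 → 1
  bit 3: 1 → 0
  bit 4: 0 → 1
  bit 5: 1 → 0
  bit 6: 0 → 1
  bit 7: 0 → 1
  bit 8: 1 → 0
  bit 9: 0 → 1
  bit 10: 0 → 1
  bit 11: 1 → 0
  bit 12: 1 → 0
  bit 13: 1 → 0
  bit 14: 1 → 0
  bit 15: 1 → 0
= 1110101101100000


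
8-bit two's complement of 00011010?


Original: 00011010
Step 1 - Invert all bits: 11100101
Step 2 - Add 1: 11100101 + 1
= 11100110 (represents -26)


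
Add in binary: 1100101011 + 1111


Align and add column by column (LSB to MSB, carry propagating):
  01100101011
+ 00000001111
  -----------
  col 0: 1 + 1 + 0 (carry in) = 2 → bit 0, carry out 1
  col 1: 1 + 1 + 1 (carry in) = 3 → bit 1, carry out 1
  col 2: 0 + 1 + 1 (carry in) = 2 → bit 0, carry out 1
  col 3: 1 + 1 + 1 (carry in) = 3 → bit 1, carry out 1
  col 4: 0 + 0 + 1 (carry in) = 1 → bit 1, carry out 0
  col 5: 1 + 0 + 0 (carry in) = 1 → bit 1, carry out 0
  col 6: 0 + 0 + 0 (carry in) = 0 → bit 0, carry out 0
  col 7: 0 + 0 + 0 (carry in) = 0 → bit 0, carry out 0
  col 8: 1 + 0 + 0 (carry in) = 1 → bit 1, carry out 0
  col 9: 1 + 0 + 0 (carry in) = 1 → bit 1, carry out 0
  col 10: 0 + 0 + 0 (carry in) = 0 → bit 0, carry out 0
Reading bits MSB→LSB: 01100111010
Strip leading zeros: 1100111010
= 1100111010


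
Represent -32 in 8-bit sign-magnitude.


Sign bit: 1 (negative)
Magnitude: 32 = 0100000
= 10100000


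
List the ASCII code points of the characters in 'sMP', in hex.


String: 'sMP'  (3 characters)
Per-character ASCII lookup:
  's': lowercase starts at 97: 's' = 97 + 18 = 115 → 0x73
  'M': uppercase starts at 65: 'M' = 65 + 12 = 77 → 0x4D
  'P': uppercase starts at 65: 'P' = 65 + 15 = 80 → 0x50
= 0x73 0x4D 0x50


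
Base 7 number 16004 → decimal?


Positional values (base 7):
  4 × 7^0 = 4 × 1 = 4
  0 × 7^1 = 0 × 7 = 0
  0 × 7^2 = 0 × 49 = 0
  6 × 7^3 = 6 × 343 = 2058
  1 × 7^4 = 1 × 2401 = 2401
Sum = 4 + 0 + 0 + 2058 + 2401
= 4463


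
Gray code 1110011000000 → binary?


Gray code: 1110011000000
MSB stays the same: 1
Each subsequent bit = prev_binary XOR current_gray:
  B[1] = 1 XOR 1 = 0
  B[2] = 0 XOR 1 = 1
  B[3] = 1 XOR 0 = 1
  B[4] = 1 XOR 0 = 1
  B[5] = 1 XOR 1 = 0
  B[6] = 0 XOR 1 = 1
  B[7] = 1 XOR 0 = 1
  B[8] = 1 XOR 0 = 1
  B[9] = 1 XOR 0 = 1
  B[10] = 1 XOR 0 = 1
  B[11] = 1 XOR 0 = 1
  B[12] = 1 XOR 0 = 1
= 1011101111111 (6015 decimal)


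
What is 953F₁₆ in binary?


Each hex digit → 4 binary bits:
  9 = 1001
  5 = 0101
  3 = 0011
  F = 1111
Concatenate: 1001 0101 0011 1111
= 1001010100111111


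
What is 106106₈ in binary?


Each octal digit → 3 binary bits:
  1 = 001
  0 = 000
  6 = 110
  1 = 001
  0 = 000
  6 = 110
Concatenate: 001 000 110 001 000 110
= 001000110001000110


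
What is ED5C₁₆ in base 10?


Positional values:
Position 0: C × 16^0 = 12 × 1 = 12
Position 1: 5 × 16^1 = 5 × 16 = 80
Position 2: D × 16^2 = 13 × 256 = 3328
Position 3: E × 16^3 = 14 × 4096 = 57344
Sum = 12 + 80 + 3328 + 57344
= 60764


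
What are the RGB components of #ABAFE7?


Hex: #ABAFE7
R = AB₁₆ = 171
G = AF₁₆ = 175
B = E7₁₆ = 231
= RGB(171, 175, 231)


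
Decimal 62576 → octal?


Divide by 8 repeatedly:
62576 ÷ 8 = 7822 remainder 0
7822 ÷ 8 = 977 remainder 6
977 ÷ 8 = 122 remainder 1
122 ÷ 8 = 15 remainder 2
15 ÷ 8 = 1 remainder 7
1 ÷ 8 = 0 remainder 1
Reading remainders bottom-up:
= 0o172160


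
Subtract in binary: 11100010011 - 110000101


Align and subtract column by column (LSB to MSB, borrowing when needed):
  11100010011
- 00110000101
  -----------
  col 0: (1 - 0 borrow-in) - 1 → 1 - 1 = 0, borrow out 0
  col 1: (1 - 0 borrow-in) - 0 → 1 - 0 = 1, borrow out 0
  col 2: (0 - 0 borrow-in) - 1 → borrow from next column: (0+2) - 1 = 1, borrow out 1
  col 3: (0 - 1 borrow-in) - 0 → borrow from next column: (-1+2) - 0 = 1, borrow out 1
  col 4: (1 - 1 borrow-in) - 0 → 0 - 0 = 0, borrow out 0
  col 5: (0 - 0 borrow-in) - 0 → 0 - 0 = 0, borrow out 0
  col 6: (0 - 0 borrow-in) - 0 → 0 - 0 = 0, borrow out 0
  col 7: (0 - 0 borrow-in) - 1 → borrow from next column: (0+2) - 1 = 1, borrow out 1
  col 8: (1 - 1 borrow-in) - 1 → borrow from next column: (0+2) - 1 = 1, borrow out 1
  col 9: (1 - 1 borrow-in) - 0 → 0 - 0 = 0, borrow out 0
  col 10: (1 - 0 borrow-in) - 0 → 1 - 0 = 1, borrow out 0
Reading bits MSB→LSB: 10110001110
Strip leading zeros: 10110001110
= 10110001110


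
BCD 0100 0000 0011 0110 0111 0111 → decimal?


Each 4-bit group → digit:
  0100 → 4
  0000 → 0
  0011 → 3
  0110 → 6
  0111 → 7
  0111 → 7
= 403677


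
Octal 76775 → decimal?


Positional values:
Position 0: 5 × 8^0 = 5
Position 1: 7 × 8^1 = 56
Position 2: 7 × 8^2 = 448
Position 3: 6 × 8^3 = 3072
Position 4: 7 × 8^4 = 28672
Sum = 5 + 56 + 448 + 3072 + 28672
= 32253


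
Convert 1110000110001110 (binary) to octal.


Group into 3-bit groups: 001110000110001110
  001 = 1
  110 = 6
  000 = 0
  110 = 6
  001 = 1
  110 = 6
= 0o160616


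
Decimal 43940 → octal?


Divide by 8 repeatedly:
43940 ÷ 8 = 5492 remainder 4
5492 ÷ 8 = 686 remainder 4
686 ÷ 8 = 85 remainder 6
85 ÷ 8 = 10 remainder 5
10 ÷ 8 = 1 remainder 2
1 ÷ 8 = 0 remainder 1
Reading remainders bottom-up:
= 0o125644


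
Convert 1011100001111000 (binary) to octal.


Group into 3-bit groups: 001011100001111000
  001 = 1
  011 = 3
  100 = 4
  001 = 1
  111 = 7
  000 = 0
= 0o134170


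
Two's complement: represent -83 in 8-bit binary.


Original: 01010011
Step 1 - Invert all bits: 10101100
Step 2 - Add 1: 10101100 + 1
= 10101101 (represents -83)


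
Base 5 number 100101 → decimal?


Positional values (base 5):
  1 × 5^0 = 1 × 1 = 1
  0 × 5^1 = 0 × 5 = 0
  1 × 5^2 = 1 × 25 = 25
  0 × 5^3 = 0 × 125 = 0
  0 × 5^4 = 0 × 625 = 0
  1 × 5^5 = 1 × 3125 = 3125
Sum = 1 + 0 + 25 + 0 + 0 + 3125
= 3151


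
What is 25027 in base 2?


Divide by 2 repeatedly:
25027 ÷ 2 = 12513 remainder 1
12513 ÷ 2 = 6256 remainder 1
6256 ÷ 2 = 3128 remainder 0
3128 ÷ 2 = 1564 remainder 0
1564 ÷ 2 = 782 remainder 0
782 ÷ 2 = 391 remainder 0
391 ÷ 2 = 195 remainder 1
195 ÷ 2 = 97 remainder 1
97 ÷ 2 = 48 remainder 1
48 ÷ 2 = 24 remainder 0
24 ÷ 2 = 12 remainder 0
12 ÷ 2 = 6 remainder 0
6 ÷ 2 = 3 remainder 0
3 ÷ 2 = 1 remainder 1
1 ÷ 2 = 0 remainder 1
Reading remainders bottom-up:
= 110000111000011


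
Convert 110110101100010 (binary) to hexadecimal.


Group into 4-bit nibbles: 0110110101100010
  0110 = 6
  1101 = D
  0110 = 6
  0010 = 2
= 0x6D62


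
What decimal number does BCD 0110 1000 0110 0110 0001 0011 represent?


Each 4-bit group → digit:
  0110 → 6
  1000 → 8
  0110 → 6
  0110 → 6
  0001 → 1
  0011 → 3
= 686613


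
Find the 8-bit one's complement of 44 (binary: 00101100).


Original: 00101100
Invert all bits:
  bit 0: 0 → 1
  bit 1: 0 → 1
  bit 2: 1 → 0
  bit 3: 0 → 1
  bit 4: 1 → 0
  bit 5: 1 → 0
  bit 6: 0 → 1
  bit 7: 0 → 1
= 11010011


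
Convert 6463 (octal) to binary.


Each octal digit → 3 binary bits:
  6 = 110
  4 = 100
  6 = 110
  3 = 011
Concatenate: 110 100 110 011
= 110100110011


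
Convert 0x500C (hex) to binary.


Each hex digit → 4 binary bits:
  5 = 0101
  0 = 0000
  0 = 0000
  C = 1100
Concatenate: 0101 0000 0000 1100
= 0101000000001100


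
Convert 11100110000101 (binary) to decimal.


Positional values:
Bit 0: 1 × 2^0 = 1
Bit 2: 1 × 2^2 = 4
Bit 7: 1 × 2^7 = 128
Bit 8: 1 × 2^8 = 256
Bit 11: 1 × 2^11 = 2048
Bit 12: 1 × 2^12 = 4096
Bit 13: 1 × 2^13 = 8192
Sum = 1 + 4 + 128 + 256 + 2048 + 4096 + 8192
= 14725


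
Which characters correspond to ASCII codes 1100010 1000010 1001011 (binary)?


Codes (binary): 1100010 1000010 1001011
Per-code ASCII lookup:
  1100010 = 98  (range 97-122: lowercase, 98 - 97 = 1) → 'b'
  1000010 = 66  (range 65-90: uppercase, 66 - 65 = 1) → 'B'
  1001011 = 75  (range 65-90: uppercase, 75 - 65 = 10) → 'K'
= 'bBK'


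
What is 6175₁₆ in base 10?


Positional values:
Position 0: 5 × 16^0 = 5 × 1 = 5
Position 1: 7 × 16^1 = 7 × 16 = 112
Position 2: 1 × 16^2 = 1 × 256 = 256
Position 3: 6 × 16^3 = 6 × 4096 = 24576
Sum = 5 + 112 + 256 + 24576
= 24949


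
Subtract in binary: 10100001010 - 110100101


Align and subtract column by column (LSB to MSB, borrowing when needed):
  10100001010
- 00110100101
  -----------
  col 0: (0 - 0 borrow-in) - 1 → borrow from next column: (0+2) - 1 = 1, borrow out 1
  col 1: (1 - 1 borrow-in) - 0 → 0 - 0 = 0, borrow out 0
  col 2: (0 - 0 borrow-in) - 1 → borrow from next column: (0+2) - 1 = 1, borrow out 1
  col 3: (1 - 1 borrow-in) - 0 → 0 - 0 = 0, borrow out 0
  col 4: (0 - 0 borrow-in) - 0 → 0 - 0 = 0, borrow out 0
  col 5: (0 - 0 borrow-in) - 1 → borrow from next column: (0+2) - 1 = 1, borrow out 1
  col 6: (0 - 1 borrow-in) - 0 → borrow from next column: (-1+2) - 0 = 1, borrow out 1
  col 7: (0 - 1 borrow-in) - 1 → borrow from next column: (-1+2) - 1 = 0, borrow out 1
  col 8: (1 - 1 borrow-in) - 1 → borrow from next column: (0+2) - 1 = 1, borrow out 1
  col 9: (0 - 1 borrow-in) - 0 → borrow from next column: (-1+2) - 0 = 1, borrow out 1
  col 10: (1 - 1 borrow-in) - 0 → 0 - 0 = 0, borrow out 0
Reading bits MSB→LSB: 01101100101
Strip leading zeros: 1101100101
= 1101100101


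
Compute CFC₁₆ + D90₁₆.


Align and add column by column (LSB to MSB, each column mod 16 with carry):
  0CFC
+ 0D90
  ----
  col 0: C(12) + 0(0) + 0 (carry in) = 12 → C(12), carry out 0
  col 1: F(15) + 9(9) + 0 (carry in) = 24 → 8(8), carry out 1
  col 2: C(12) + D(13) + 1 (carry in) = 26 → A(10), carry out 1
  col 3: 0(0) + 0(0) + 1 (carry in) = 1 → 1(1), carry out 0
Reading digits MSB→LSB: 1A8C
Strip leading zeros: 1A8C
= 0x1A8C


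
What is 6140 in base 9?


Divide by 9 repeatedly:
6140 ÷ 9 = 682 remainder 2
682 ÷ 9 = 75 remainder 7
75 ÷ 9 = 8 remainder 3
8 ÷ 9 = 0 remainder 8
Reading remainders bottom-up:
= 8372


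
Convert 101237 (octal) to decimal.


Positional values:
Position 0: 7 × 8^0 = 7
Position 1: 3 × 8^1 = 24
Position 2: 2 × 8^2 = 128
Position 3: 1 × 8^3 = 512
Position 4: 0 × 8^4 = 0
Position 5: 1 × 8^5 = 32768
Sum = 7 + 24 + 128 + 512 + 0 + 32768
= 33439


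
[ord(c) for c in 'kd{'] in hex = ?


String: 'kd{'  (3 characters)
Per-character ASCII lookup:
  'k': lowercase starts at 97: 'k' = 97 + 10 = 107 → 0x6B
  'd': lowercase starts at 97: 'd' = 97 + 3 = 100 → 0x64
  '{': special character: '{' = 123 → 0x7B
= 0x6B 0x64 0x7B


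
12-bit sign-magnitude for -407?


Sign bit: 1 (negative)
Magnitude: 407 = 00110010111
= 100110010111


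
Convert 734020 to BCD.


Each digit → 4-bit binary:
  7 → 0111
  3 → 0011
  4 → 0100
  0 → 0000
  2 → 0010
  0 → 0000
= 0111 0011 0100 0000 0010 0000


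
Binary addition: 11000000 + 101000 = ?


Align and add column by column (LSB to MSB, carry propagating):
  011000000
+ 000101000
  ---------
  col 0: 0 + 0 + 0 (carry in) = 0 → bit 0, carry out 0
  col 1: 0 + 0 + 0 (carry in) = 0 → bit 0, carry out 0
  col 2: 0 + 0 + 0 (carry in) = 0 → bit 0, carry out 0
  col 3: 0 + 1 + 0 (carry in) = 1 → bit 1, carry out 0
  col 4: 0 + 0 + 0 (carry in) = 0 → bit 0, carry out 0
  col 5: 0 + 1 + 0 (carry in) = 1 → bit 1, carry out 0
  col 6: 1 + 0 + 0 (carry in) = 1 → bit 1, carry out 0
  col 7: 1 + 0 + 0 (carry in) = 1 → bit 1, carry out 0
  col 8: 0 + 0 + 0 (carry in) = 0 → bit 0, carry out 0
Reading bits MSB→LSB: 011101000
Strip leading zeros: 11101000
= 11101000


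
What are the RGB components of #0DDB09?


Hex: #0DDB09
R = 0D₁₆ = 13
G = DB₁₆ = 219
B = 09₁₆ = 9
= RGB(13, 219, 9)


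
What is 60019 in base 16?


Divide by 16 repeatedly:
60019 ÷ 16 = 3751 remainder 3 (3)
3751 ÷ 16 = 234 remainder 7 (7)
234 ÷ 16 = 14 remainder 10 (A)
14 ÷ 16 = 0 remainder 14 (E)
Reading remainders bottom-up:
= 0xEA73


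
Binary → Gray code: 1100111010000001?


Binary: 1100111010000001
Gray code: G = B XOR (B >> 1)
B >> 1 = 0110011101000000
1100111010000001 XOR 0110011101000000:
  1 XOR 0 = 1
  1 XOR 1 = 0
  0 XOR 1 = 1
  0 XOR 0 = 0
  1 XOR 0 = 1
  1 XOR 1 = 0
  1 XOR 1 = 0
  0 XOR 1 = 1
  1 XOR 0 = 1
  0 XOR 1 = 1
  0 XOR 0 = 0
  0 XOR 0 = 0
  0 XOR 0 = 0
  0 XOR 0 = 0
  0 XOR 0 = 0
  1 XOR 0 = 1
= 1010100111000001


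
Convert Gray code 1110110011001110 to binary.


Gray code: 1110110011001110
MSB stays the same: 1
Each subsequent bit = prev_binary XOR current_gray:
  B[1] = 1 XOR 1 = 0
  B[2] = 0 XOR 1 = 1
  B[3] = 1 XOR 0 = 1
  B[4] = 1 XOR 1 = 0
  B[5] = 0 XOR 1 = 1
  B[6] = 1 XOR 0 = 1
  B[7] = 1 XOR 0 = 1
  B[8] = 1 XOR 1 = 0
  B[9] = 0 XOR 1 = 1
  B[10] = 1 XOR 0 = 1
  B[11] = 1 XOR 0 = 1
  B[12] = 1 XOR 1 = 0
  B[13] = 0 XOR 1 = 1
  B[14] = 1 XOR 1 = 0
  B[15] = 0 XOR 0 = 0
= 1011011101110100 (46964 decimal)


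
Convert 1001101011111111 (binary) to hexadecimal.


Group into 4-bit nibbles: 1001101011111111
  1001 = 9
  1010 = A
  1111 = F
  1111 = F
= 0x9AFF


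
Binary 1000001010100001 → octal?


Group into 3-bit groups: 001000001010100001
  001 = 1
  000 = 0
  001 = 1
  010 = 2
  100 = 4
  001 = 1
= 0o101241


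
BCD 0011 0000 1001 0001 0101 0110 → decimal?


Each 4-bit group → digit:
  0011 → 3
  0000 → 0
  1001 → 9
  0001 → 1
  0101 → 5
  0110 → 6
= 309156
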